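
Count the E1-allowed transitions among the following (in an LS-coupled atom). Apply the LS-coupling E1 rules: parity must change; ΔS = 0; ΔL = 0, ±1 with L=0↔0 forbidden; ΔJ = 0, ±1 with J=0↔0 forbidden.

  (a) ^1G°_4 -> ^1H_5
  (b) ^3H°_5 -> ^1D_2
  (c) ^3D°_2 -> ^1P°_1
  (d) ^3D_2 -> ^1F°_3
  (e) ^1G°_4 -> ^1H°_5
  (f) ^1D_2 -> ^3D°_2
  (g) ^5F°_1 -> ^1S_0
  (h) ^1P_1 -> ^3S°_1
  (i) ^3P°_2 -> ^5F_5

1

(a) allowed
(b) forbidden (ΔS, ΔL, ΔJ fail)
(c) forbidden (parity, ΔS fail)
(d) forbidden (ΔS fails)
(e) forbidden (parity fails)
(f) forbidden (ΔS fails)
(g) forbidden (ΔS, ΔL fail)
(h) forbidden (ΔS fails)
(i) forbidden (ΔS, ΔL, ΔJ fail)
Total allowed: 1 of 9.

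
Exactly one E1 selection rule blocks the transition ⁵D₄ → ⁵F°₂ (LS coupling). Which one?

Reading off the term symbols: S 2→2, L 2→3, J 4→2, parity even→odd.
Parity must change: even → odd — passes.
ΔS = 0: S: 2 → 2 — passes.
ΔL = 0, ±1 (not L=0↔0): L: 2 → 3, ΔL = +1 — passes.
ΔJ = 0, ±1 (not J=0↔0): J: 4 → 2, ΔJ = -2 — fails.

the ΔJ = 0, ±1 rule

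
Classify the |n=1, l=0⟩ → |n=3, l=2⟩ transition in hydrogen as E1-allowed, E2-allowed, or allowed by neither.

Δl = 2 − 0 = +2; l_i + l_f = 2.
E1 (Δl = ±1): not satisfied.
E2 (Δl = 0,±2, l_i+l_f ≥ 2): satisfied.

E2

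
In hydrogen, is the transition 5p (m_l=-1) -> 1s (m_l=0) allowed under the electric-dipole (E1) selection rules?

allowed

l: 1 → 0 (Δl = -1). Δl = ±1 ok.
m_l: -1 → 0 (Δm_l = +1). |Δm_l| ≤ 1 ok.
All E1 selection rules are satisfied.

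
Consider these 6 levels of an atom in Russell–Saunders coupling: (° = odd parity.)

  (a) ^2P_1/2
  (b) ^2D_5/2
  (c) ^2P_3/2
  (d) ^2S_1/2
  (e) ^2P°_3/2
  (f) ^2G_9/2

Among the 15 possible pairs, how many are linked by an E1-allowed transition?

4

(a)–(b): forbidden (parity, ΔJ).
(a)–(c): forbidden (parity).
(a)–(d): forbidden (parity).
(a)–(e): allowed.
(a)–(f): forbidden (parity, ΔL, ΔJ).
(b)–(c): forbidden (parity).
(b)–(d): forbidden (parity, ΔL, ΔJ).
(b)–(e): allowed.
(b)–(f): forbidden (parity, ΔL, ΔJ).
(c)–(d): forbidden (parity).
(c)–(e): allowed.
(c)–(f): forbidden (parity, ΔL, ΔJ).
(d)–(e): allowed.
(d)–(f): forbidden (parity, ΔL, ΔJ).
(e)–(f): forbidden (ΔL, ΔJ).
Allowed pairs: 4 of 15.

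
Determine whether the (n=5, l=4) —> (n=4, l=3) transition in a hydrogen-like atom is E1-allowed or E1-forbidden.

Δl = 3 − 4 = -1; the E1 rule Δl = ±1 is ✓.
All E1 selection rules are satisfied.

allowed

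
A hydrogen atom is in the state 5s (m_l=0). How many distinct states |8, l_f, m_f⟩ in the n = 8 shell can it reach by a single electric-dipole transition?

E1 requires Δl = ±1, so l_f ∈ {-1, 1}; with 0 ≤ l_f ≤ n_f−1 = 7, the allowed l_f values are {1}.
For l_f = 1: m_f ∈ {m_i−1, m_i, m_i+1} ∩ [−1, 1] = {-1, 0, 1} → 3 states.
Total: 3.

3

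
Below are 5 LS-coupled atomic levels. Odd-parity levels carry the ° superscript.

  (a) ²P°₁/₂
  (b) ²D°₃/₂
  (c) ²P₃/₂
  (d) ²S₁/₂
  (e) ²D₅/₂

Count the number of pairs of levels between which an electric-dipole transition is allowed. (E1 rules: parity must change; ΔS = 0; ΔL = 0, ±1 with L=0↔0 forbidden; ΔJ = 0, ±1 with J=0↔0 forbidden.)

4

(a)–(b): forbidden (parity).
(a)–(c): allowed.
(a)–(d): allowed.
(a)–(e): forbidden (ΔJ).
(b)–(c): allowed.
(b)–(d): forbidden (ΔL).
(b)–(e): allowed.
(c)–(d): forbidden (parity).
(c)–(e): forbidden (parity).
(d)–(e): forbidden (parity, ΔL, ΔJ).
Allowed pairs: 4 of 10.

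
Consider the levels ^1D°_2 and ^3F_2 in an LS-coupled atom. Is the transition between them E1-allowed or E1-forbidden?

Initial level: S=0, L=2, J=2, parity odd. Final level: S=1, L=3, J=2, parity even.
Parity must change: odd → even — satisfied.
ΔS = 0: S: 0 → 1 — violated.
ΔL = 0, ±1 (not L=0↔0): L: 2 → 3, ΔL = +1 — satisfied.
ΔJ = 0, ±1 (not J=0↔0): J: 2 → 2, ΔJ = +0 — satisfied.
Rule(s) violated: ΔS.

forbidden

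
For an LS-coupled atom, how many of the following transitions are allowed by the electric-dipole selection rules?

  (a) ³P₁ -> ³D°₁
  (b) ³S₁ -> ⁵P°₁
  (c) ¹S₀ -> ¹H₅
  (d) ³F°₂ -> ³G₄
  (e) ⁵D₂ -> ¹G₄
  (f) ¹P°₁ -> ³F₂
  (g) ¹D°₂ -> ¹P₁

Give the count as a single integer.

(a) allowed
(b) forbidden (ΔS fails)
(c) forbidden (parity, ΔL, ΔJ fail)
(d) forbidden (ΔJ fails)
(e) forbidden (parity, ΔS, ΔL, ΔJ fail)
(f) forbidden (ΔS, ΔL fail)
(g) allowed
Total allowed: 2 of 7.

2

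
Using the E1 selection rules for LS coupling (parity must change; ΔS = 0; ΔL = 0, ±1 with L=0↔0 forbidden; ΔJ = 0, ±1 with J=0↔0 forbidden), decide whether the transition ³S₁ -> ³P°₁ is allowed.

Parity must change: even → odd — ok.
ΔS = 0: S: 1 → 1 — ok.
ΔL = 0, ±1 (not L=0↔0): L: 0 → 1, ΔL = +1 — ok.
ΔJ = 0, ±1 (not J=0↔0): J: 1 → 1, ΔJ = +0 — ok.
All four E1 rules are satisfied.

allowed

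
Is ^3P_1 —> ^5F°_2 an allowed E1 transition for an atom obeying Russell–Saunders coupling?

Reading off the term symbols: S 1→2, L 1→3, J 1→2, parity even→odd.
Parity must change: even → odd — ✓.
ΔS = 0: S: 1 → 2 — ✗.
ΔL = 0, ±1 (not L=0↔0): L: 1 → 3, ΔL = +2 — ✗.
ΔJ = 0, ±1 (not J=0↔0): J: 1 → 2, ΔJ = +1 — ✓.
Rule(s) violated: ΔS, ΔL.

forbidden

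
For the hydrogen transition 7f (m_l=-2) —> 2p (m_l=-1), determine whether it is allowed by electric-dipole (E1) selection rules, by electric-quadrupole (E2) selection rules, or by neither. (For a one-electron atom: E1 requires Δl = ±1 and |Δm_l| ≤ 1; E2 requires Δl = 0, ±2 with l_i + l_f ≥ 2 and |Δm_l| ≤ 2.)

Δl = 1 − 3 = -2; l_i + l_f = 4.
Δm_l = +1.
E1 (Δl = ±1, |Δm_l| ≤ 1): not satisfied.
E2 (Δl = 0,±2, l_i+l_f ≥ 2, |Δm_l| ≤ 2): satisfied.

E2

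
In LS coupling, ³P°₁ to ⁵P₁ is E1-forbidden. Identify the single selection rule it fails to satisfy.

Initial level: S=1, L=1, J=1, parity odd. Final level: S=2, L=1, J=1, parity even.
ΔJ = 0, ±1 (not J=0↔0): J: 1 → 1, ΔJ = +0 — satisfied.
Parity must change: odd → even — satisfied.
ΔL = 0, ±1 (not L=0↔0): L: 1 → 1, ΔL = +0 — satisfied.
ΔS = 0: S: 1 → 2 — violated.

the ΔS = 0 rule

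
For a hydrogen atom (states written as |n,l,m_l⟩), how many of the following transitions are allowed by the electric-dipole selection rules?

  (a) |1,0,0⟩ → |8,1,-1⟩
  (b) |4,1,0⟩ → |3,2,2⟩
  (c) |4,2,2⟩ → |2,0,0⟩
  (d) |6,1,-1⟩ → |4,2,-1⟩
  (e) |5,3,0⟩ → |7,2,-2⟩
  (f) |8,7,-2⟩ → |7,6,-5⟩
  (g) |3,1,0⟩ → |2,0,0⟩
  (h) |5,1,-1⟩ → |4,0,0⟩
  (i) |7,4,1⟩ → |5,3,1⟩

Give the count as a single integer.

(a) allowed
(b) forbidden — Δm_l = +2 (E1 requires Δm_l = 0, ±1)
(c) forbidden — Δl = -2 (E1 requires Δl = ±1); Δm_l = -2 (E1 requires Δm_l = 0, ±1)
(d) allowed
(e) forbidden — Δm_l = -2 (E1 requires Δm_l = 0, ±1)
(f) forbidden — Δm_l = -3 (E1 requires Δm_l = 0, ±1)
(g) allowed
(h) allowed
(i) allowed
Total allowed: 5 of 9.

5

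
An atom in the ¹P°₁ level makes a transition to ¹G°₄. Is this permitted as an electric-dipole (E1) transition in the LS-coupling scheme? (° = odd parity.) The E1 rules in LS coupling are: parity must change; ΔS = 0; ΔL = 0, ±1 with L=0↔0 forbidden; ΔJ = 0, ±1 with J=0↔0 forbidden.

Parity must change: odd → odd — ✗.
ΔS = 0: S: 0 → 0 — ✓.
ΔL = 0, ±1 (not L=0↔0): L: 1 → 4, ΔL = +3 — ✗.
ΔJ = 0, ±1 (not J=0↔0): J: 1 → 4, ΔJ = +3 — ✗.
Rule(s) violated: parity, ΔL, ΔJ.

forbidden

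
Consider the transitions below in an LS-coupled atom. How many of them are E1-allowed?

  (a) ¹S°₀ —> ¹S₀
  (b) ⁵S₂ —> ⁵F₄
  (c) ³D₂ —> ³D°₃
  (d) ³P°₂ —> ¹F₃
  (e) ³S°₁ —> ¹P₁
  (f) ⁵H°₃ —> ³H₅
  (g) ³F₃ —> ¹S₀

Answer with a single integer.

(a) forbidden (ΔL, ΔJ fail)
(b) forbidden (parity, ΔL, ΔJ fail)
(c) allowed
(d) forbidden (ΔS, ΔL fail)
(e) forbidden (ΔS fails)
(f) forbidden (ΔS, ΔJ fail)
(g) forbidden (parity, ΔS, ΔL, ΔJ fail)
Total allowed: 1 of 7.

1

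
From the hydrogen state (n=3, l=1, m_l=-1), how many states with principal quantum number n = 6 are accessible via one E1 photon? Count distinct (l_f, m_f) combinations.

4

E1 requires Δl = ±1, so l_f ∈ {0, 2}; with 0 ≤ l_f ≤ n_f−1 = 5, the allowed l_f values are {0, 2}.
For l_f = 0: m_f ∈ {m_i−1, m_i, m_i+1} ∩ [−0, 0] = {0} → 1 state.
For l_f = 2: m_f ∈ {m_i−1, m_i, m_i+1} ∩ [−2, 2] = {-2, -1, 0} → 3 states.
Total: 4.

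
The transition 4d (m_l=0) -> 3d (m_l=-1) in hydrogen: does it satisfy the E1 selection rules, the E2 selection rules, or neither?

E2

Δl = 2 − 2 = +0; l_i + l_f = 4.
Δm_l = -1.
E1 (Δl = ±1, |Δm_l| ≤ 1): not satisfied.
E2 (Δl = 0,±2, l_i+l_f ≥ 2, |Δm_l| ≤ 2): satisfied.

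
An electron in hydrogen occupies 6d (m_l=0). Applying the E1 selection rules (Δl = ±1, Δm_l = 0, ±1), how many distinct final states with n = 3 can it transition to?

3

E1 requires Δl = ±1, so l_f ∈ {1, 3}; with 0 ≤ l_f ≤ n_f−1 = 2, the allowed l_f values are {1}.
For l_f = 1: m_f ∈ {m_i−1, m_i, m_i+1} ∩ [−1, 1] = {-1, 0, 1} → 3 states.
Total: 3.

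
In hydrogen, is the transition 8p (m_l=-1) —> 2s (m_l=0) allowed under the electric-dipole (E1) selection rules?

allowed

Δl = 0 − 1 = -1; the E1 rule Δl = ±1 is passes.
Δm_l = 0 − (-1) = +1. E1 requires Δm_l = 0, ±1: passes.
All E1 selection rules are satisfied.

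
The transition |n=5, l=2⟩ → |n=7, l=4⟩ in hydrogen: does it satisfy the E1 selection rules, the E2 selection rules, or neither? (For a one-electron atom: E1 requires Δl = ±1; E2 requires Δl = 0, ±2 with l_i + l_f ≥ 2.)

E2

Δl = 4 − 2 = +2; l_i + l_f = 6.
E1 (Δl = ±1): not satisfied.
E2 (Δl = 0,±2, l_i+l_f ≥ 2): satisfied.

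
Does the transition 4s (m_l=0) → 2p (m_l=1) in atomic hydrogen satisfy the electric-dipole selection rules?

l: 0 → 1 (Δl = +1). Δl = ±1 passes.
Δm_l = 1 − (0) = +1. E1 requires Δm_l = 0, ±1: passes.
All E1 selection rules are satisfied.

allowed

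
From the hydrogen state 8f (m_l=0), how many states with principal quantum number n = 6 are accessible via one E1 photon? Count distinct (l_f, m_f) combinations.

E1 requires Δl = ±1, so l_f ∈ {2, 4}; with 0 ≤ l_f ≤ n_f−1 = 5, the allowed l_f values are {2, 4}.
For l_f = 2: m_f ∈ {m_i−1, m_i, m_i+1} ∩ [−2, 2] = {-1, 0, 1} → 3 states.
For l_f = 4: m_f ∈ {m_i−1, m_i, m_i+1} ∩ [−4, 4] = {-1, 0, 1} → 3 states.
Total: 6.

6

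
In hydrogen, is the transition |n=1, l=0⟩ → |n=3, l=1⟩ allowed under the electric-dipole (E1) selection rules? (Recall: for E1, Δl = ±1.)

Δl = 1 − 0 = +1; the E1 rule Δl = ±1 is ok.
All E1 selection rules are satisfied.

allowed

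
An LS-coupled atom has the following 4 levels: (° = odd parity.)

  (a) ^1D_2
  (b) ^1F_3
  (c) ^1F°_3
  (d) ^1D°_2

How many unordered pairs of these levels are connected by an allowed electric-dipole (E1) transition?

(a)–(b): forbidden (parity).
(a)–(c): allowed.
(a)–(d): allowed.
(b)–(c): allowed.
(b)–(d): allowed.
(c)–(d): forbidden (parity).
Allowed pairs: 4 of 6.

4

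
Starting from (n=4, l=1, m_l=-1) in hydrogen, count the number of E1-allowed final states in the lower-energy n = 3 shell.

4

E1 requires Δl = ±1, so l_f ∈ {0, 2}; with 0 ≤ l_f ≤ n_f−1 = 2, the allowed l_f values are {0, 2}.
For l_f = 0: m_f ∈ {m_i−1, m_i, m_i+1} ∩ [−0, 0] = {0} → 1 state.
For l_f = 2: m_f ∈ {m_i−1, m_i, m_i+1} ∩ [−2, 2] = {-2, -1, 0} → 3 states.
Total: 4.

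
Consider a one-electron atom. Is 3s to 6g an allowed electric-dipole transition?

forbidden

l: 0 → 4 (Δl = +4). Δl = ±1 violated.
The transition is electric-dipole forbidden.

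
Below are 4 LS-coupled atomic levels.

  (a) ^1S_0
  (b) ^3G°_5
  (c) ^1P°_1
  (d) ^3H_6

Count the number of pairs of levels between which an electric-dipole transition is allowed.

(a)–(b): forbidden (ΔS, ΔL, ΔJ).
(a)–(c): allowed.
(a)–(d): forbidden (parity, ΔS, ΔL, ΔJ).
(b)–(c): forbidden (parity, ΔS, ΔL, ΔJ).
(b)–(d): allowed.
(c)–(d): forbidden (ΔS, ΔL, ΔJ).
Allowed pairs: 2 of 6.

2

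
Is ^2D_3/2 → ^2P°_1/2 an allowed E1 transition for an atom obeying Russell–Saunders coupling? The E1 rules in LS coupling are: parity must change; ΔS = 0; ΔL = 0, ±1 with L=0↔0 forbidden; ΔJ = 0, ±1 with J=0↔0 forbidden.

Reading off the term symbols: S 1/2→1/2, L 2→1, J 3/2→1/2, parity even→odd.
Parity must change: even → odd — ✓.
ΔS = 0: S: 1/2 → 1/2 — ✓.
ΔL = 0, ±1 (not L=0↔0): L: 2 → 1, ΔL = -1 — ✓.
ΔJ = 0, ±1 (not J=0↔0): J: 3/2 → 1/2, ΔJ = -1 — ✓.
All four E1 rules are satisfied.

allowed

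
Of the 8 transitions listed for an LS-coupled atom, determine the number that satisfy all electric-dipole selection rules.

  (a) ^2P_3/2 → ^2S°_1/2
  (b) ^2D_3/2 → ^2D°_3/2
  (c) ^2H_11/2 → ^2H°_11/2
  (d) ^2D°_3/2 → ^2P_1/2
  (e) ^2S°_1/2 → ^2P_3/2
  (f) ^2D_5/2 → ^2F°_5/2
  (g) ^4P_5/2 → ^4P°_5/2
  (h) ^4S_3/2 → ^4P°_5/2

8

(a) allowed
(b) allowed
(c) allowed
(d) allowed
(e) allowed
(f) allowed
(g) allowed
(h) allowed
Total allowed: 8 of 8.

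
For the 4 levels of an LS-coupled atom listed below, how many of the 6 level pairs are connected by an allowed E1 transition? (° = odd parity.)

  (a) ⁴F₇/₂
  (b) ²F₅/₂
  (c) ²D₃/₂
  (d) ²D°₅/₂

2

(a)–(b): forbidden (parity, ΔS).
(a)–(c): forbidden (parity, ΔS, ΔJ).
(a)–(d): forbidden (ΔS).
(b)–(c): forbidden (parity).
(b)–(d): allowed.
(c)–(d): allowed.
Allowed pairs: 2 of 6.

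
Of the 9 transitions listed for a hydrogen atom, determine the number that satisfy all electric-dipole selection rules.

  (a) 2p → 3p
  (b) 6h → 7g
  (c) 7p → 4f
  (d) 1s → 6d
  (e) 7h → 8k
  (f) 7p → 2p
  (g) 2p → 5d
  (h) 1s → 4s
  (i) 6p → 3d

3

(a) forbidden — Δl = +0 (E1 requires Δl = ±1)
(b) allowed
(c) forbidden — Δl = +2 (E1 requires Δl = ±1)
(d) forbidden — Δl = +2 (E1 requires Δl = ±1)
(e) forbidden — Δl = +2 (E1 requires Δl = ±1)
(f) forbidden — Δl = +0 (E1 requires Δl = ±1)
(g) allowed
(h) forbidden — Δl = +0 (E1 requires Δl = ±1)
(i) allowed
Total allowed: 3 of 9.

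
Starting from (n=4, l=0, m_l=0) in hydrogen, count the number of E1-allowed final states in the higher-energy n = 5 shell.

3

E1 requires Δl = ±1, so l_f ∈ {-1, 1}; with 0 ≤ l_f ≤ n_f−1 = 4, the allowed l_f values are {1}.
For l_f = 1: m_f ∈ {m_i−1, m_i, m_i+1} ∩ [−1, 1] = {-1, 0, 1} → 3 states.
Total: 3.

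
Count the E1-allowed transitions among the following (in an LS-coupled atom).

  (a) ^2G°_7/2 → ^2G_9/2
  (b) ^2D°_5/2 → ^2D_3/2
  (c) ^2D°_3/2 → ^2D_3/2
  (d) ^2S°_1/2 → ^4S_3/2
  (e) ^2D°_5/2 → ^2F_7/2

(a) allowed
(b) allowed
(c) allowed
(d) forbidden (ΔS, ΔL fail)
(e) allowed
Total allowed: 4 of 5.

4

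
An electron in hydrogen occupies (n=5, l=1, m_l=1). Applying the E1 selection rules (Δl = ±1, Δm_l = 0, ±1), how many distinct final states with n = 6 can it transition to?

E1 requires Δl = ±1, so l_f ∈ {0, 2}; with 0 ≤ l_f ≤ n_f−1 = 5, the allowed l_f values are {0, 2}.
For l_f = 0: m_f ∈ {m_i−1, m_i, m_i+1} ∩ [−0, 0] = {0} → 1 state.
For l_f = 2: m_f ∈ {m_i−1, m_i, m_i+1} ∩ [−2, 2] = {0, 1, 2} → 3 states.
Total: 4.

4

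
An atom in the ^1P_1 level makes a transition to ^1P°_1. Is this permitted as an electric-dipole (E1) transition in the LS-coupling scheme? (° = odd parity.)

allowed

Initial level: S=0, L=1, J=1, parity even. Final level: S=0, L=1, J=1, parity odd.
ΔL = 0, ±1 (not L=0↔0): L: 1 → 1, ΔL = +0 — satisfied.
Parity must change: even → odd — satisfied.
ΔJ = 0, ±1 (not J=0↔0): J: 1 → 1, ΔJ = +0 — satisfied.
ΔS = 0: S: 0 → 0 — satisfied.
All four E1 rules are satisfied.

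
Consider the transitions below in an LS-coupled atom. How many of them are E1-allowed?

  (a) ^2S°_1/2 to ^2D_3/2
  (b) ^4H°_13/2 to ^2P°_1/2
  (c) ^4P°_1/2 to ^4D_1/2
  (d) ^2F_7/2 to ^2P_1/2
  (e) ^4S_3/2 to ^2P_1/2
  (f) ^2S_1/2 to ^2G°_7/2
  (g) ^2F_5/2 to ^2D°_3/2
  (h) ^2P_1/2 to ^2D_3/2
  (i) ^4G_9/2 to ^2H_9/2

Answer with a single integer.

(a) forbidden (ΔL fails)
(b) forbidden (parity, ΔS, ΔL, ΔJ fail)
(c) allowed
(d) forbidden (parity, ΔL, ΔJ fail)
(e) forbidden (parity, ΔS fail)
(f) forbidden (ΔL, ΔJ fail)
(g) allowed
(h) forbidden (parity fails)
(i) forbidden (parity, ΔS fail)
Total allowed: 2 of 9.

2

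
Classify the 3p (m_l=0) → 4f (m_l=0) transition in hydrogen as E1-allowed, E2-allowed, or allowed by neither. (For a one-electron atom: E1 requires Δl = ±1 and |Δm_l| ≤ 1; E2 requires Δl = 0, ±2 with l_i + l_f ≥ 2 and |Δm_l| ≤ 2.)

E2

Δl = 3 − 1 = +2; l_i + l_f = 4.
Δm_l = +0.
E1 (Δl = ±1, |Δm_l| ≤ 1): not satisfied.
E2 (Δl = 0,±2, l_i+l_f ≥ 2, |Δm_l| ≤ 2): satisfied.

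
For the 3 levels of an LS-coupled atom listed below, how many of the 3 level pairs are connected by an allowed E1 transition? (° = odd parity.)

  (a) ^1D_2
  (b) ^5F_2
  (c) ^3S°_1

(a)–(b): forbidden (parity, ΔS).
(a)–(c): forbidden (ΔS, ΔL).
(b)–(c): forbidden (ΔS, ΔL).
Allowed pairs: 0 of 3.

0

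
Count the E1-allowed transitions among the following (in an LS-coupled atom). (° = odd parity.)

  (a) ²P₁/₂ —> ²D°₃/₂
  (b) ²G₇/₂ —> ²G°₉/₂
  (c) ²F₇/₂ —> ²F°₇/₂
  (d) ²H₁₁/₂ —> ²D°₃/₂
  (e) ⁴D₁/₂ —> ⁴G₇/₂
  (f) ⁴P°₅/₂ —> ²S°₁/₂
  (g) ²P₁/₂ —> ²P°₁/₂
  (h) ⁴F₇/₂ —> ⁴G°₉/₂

(a) allowed
(b) allowed
(c) allowed
(d) forbidden (ΔL, ΔJ fail)
(e) forbidden (parity, ΔL, ΔJ fail)
(f) forbidden (parity, ΔS, ΔJ fail)
(g) allowed
(h) allowed
Total allowed: 5 of 8.

5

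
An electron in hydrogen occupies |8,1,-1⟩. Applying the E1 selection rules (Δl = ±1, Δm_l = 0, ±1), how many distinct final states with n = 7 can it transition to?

4

E1 requires Δl = ±1, so l_f ∈ {0, 2}; with 0 ≤ l_f ≤ n_f−1 = 6, the allowed l_f values are {0, 2}.
For l_f = 0: m_f ∈ {m_i−1, m_i, m_i+1} ∩ [−0, 0] = {0} → 1 state.
For l_f = 2: m_f ∈ {m_i−1, m_i, m_i+1} ∩ [−2, 2] = {-2, -1, 0} → 3 states.
Total: 4.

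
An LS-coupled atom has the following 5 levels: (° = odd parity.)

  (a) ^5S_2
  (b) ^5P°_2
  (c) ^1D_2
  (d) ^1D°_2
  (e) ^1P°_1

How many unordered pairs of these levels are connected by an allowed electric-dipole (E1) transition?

3

(a)–(b): allowed.
(a)–(c): forbidden (parity, ΔS, ΔL).
(a)–(d): forbidden (ΔS, ΔL).
(a)–(e): forbidden (ΔS).
(b)–(c): forbidden (ΔS).
(b)–(d): forbidden (parity, ΔS).
(b)–(e): forbidden (parity, ΔS).
(c)–(d): allowed.
(c)–(e): allowed.
(d)–(e): forbidden (parity).
Allowed pairs: 3 of 10.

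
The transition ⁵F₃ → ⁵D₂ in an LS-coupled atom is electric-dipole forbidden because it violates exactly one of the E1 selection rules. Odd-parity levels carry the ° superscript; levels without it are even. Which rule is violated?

Initial level: S=2, L=3, J=3, parity even. Final level: S=2, L=2, J=2, parity even.
ΔS = 0: S: 2 → 2 — passes.
ΔJ = 0, ±1 (not J=0↔0): J: 3 → 2, ΔJ = -1 — passes.
Parity must change: even → even — fails.
ΔL = 0, ±1 (not L=0↔0): L: 3 → 2, ΔL = -1 — passes.

parity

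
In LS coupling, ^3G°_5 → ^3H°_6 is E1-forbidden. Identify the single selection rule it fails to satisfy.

parity

ΔL = 0, ±1 (not L=0↔0): L: 4 → 5, ΔL = +1 — passes.
ΔS = 0: S: 1 → 1 — passes.
ΔJ = 0, ±1 (not J=0↔0): J: 5 → 6, ΔJ = +1 — passes.
Parity must change: odd → odd — fails.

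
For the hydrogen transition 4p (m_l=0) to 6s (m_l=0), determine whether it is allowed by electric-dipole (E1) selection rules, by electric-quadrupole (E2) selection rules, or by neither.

Δl = 0 − 1 = -1; l_i + l_f = 1.
Δm_l = +0.
E1 (Δl = ±1, |Δm_l| ≤ 1): satisfied.
E2 (Δl = 0,±2, l_i+l_f ≥ 2, |Δm_l| ≤ 2): not satisfied.

E1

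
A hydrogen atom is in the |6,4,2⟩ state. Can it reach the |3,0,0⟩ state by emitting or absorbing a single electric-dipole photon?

forbidden

Δl = 0 − 4 = -4; the E1 rule Δl = ±1 is fails.
m_l: 2 → 0 (Δm_l = -2). |Δm_l| ≤ 1 fails.
The transition is electric-dipole forbidden.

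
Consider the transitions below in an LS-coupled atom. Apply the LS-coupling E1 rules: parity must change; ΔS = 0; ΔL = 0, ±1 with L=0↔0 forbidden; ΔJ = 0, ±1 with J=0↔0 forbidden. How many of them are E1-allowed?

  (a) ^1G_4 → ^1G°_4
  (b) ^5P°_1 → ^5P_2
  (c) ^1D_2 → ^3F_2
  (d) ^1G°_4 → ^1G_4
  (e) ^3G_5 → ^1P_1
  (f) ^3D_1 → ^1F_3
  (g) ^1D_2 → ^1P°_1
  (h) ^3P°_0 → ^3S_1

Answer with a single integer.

(a) allowed
(b) allowed
(c) forbidden (parity, ΔS fail)
(d) allowed
(e) forbidden (parity, ΔS, ΔL, ΔJ fail)
(f) forbidden (parity, ΔS, ΔJ fail)
(g) allowed
(h) allowed
Total allowed: 5 of 8.

5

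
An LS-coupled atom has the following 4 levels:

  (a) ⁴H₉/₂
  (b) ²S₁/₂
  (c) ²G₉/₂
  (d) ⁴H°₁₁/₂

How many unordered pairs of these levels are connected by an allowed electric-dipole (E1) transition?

1

(a)–(b): forbidden (parity, ΔS, ΔL, ΔJ).
(a)–(c): forbidden (parity, ΔS).
(a)–(d): allowed.
(b)–(c): forbidden (parity, ΔL, ΔJ).
(b)–(d): forbidden (ΔS, ΔL, ΔJ).
(c)–(d): forbidden (ΔS).
Allowed pairs: 1 of 6.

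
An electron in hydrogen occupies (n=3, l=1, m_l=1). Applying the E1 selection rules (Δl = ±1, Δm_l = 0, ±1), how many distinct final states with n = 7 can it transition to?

4

E1 requires Δl = ±1, so l_f ∈ {0, 2}; with 0 ≤ l_f ≤ n_f−1 = 6, the allowed l_f values are {0, 2}.
For l_f = 0: m_f ∈ {m_i−1, m_i, m_i+1} ∩ [−0, 0] = {0} → 1 state.
For l_f = 2: m_f ∈ {m_i−1, m_i, m_i+1} ∩ [−2, 2] = {0, 1, 2} → 3 states.
Total: 4.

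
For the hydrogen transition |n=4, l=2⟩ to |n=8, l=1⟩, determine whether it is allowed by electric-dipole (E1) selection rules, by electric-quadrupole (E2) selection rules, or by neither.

Δl = 1 − 2 = -1; l_i + l_f = 3.
E1 (Δl = ±1): satisfied.
E2 (Δl = 0,±2, l_i+l_f ≥ 2): not satisfied.

E1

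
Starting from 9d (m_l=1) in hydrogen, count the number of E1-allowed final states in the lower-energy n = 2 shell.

2

E1 requires Δl = ±1, so l_f ∈ {1, 3}; with 0 ≤ l_f ≤ n_f−1 = 1, the allowed l_f values are {1}.
For l_f = 1: m_f ∈ {m_i−1, m_i, m_i+1} ∩ [−1, 1] = {0, 1} → 2 states.
Total: 2.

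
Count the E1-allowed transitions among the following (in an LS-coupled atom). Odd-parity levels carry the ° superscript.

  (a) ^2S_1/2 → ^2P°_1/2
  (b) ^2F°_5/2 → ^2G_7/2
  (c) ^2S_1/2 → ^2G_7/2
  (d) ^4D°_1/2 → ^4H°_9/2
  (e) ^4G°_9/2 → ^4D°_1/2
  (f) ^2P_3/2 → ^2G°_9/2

2

(a) allowed
(b) allowed
(c) forbidden (parity, ΔL, ΔJ fail)
(d) forbidden (parity, ΔL, ΔJ fail)
(e) forbidden (parity, ΔL, ΔJ fail)
(f) forbidden (ΔL, ΔJ fail)
Total allowed: 2 of 6.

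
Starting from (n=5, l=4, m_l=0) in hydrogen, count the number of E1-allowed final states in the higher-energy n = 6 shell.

6

E1 requires Δl = ±1, so l_f ∈ {3, 5}; with 0 ≤ l_f ≤ n_f−1 = 5, the allowed l_f values are {3, 5}.
For l_f = 3: m_f ∈ {m_i−1, m_i, m_i+1} ∩ [−3, 3] = {-1, 0, 1} → 3 states.
For l_f = 5: m_f ∈ {m_i−1, m_i, m_i+1} ∩ [−5, 5] = {-1, 0, 1} → 3 states.
Total: 6.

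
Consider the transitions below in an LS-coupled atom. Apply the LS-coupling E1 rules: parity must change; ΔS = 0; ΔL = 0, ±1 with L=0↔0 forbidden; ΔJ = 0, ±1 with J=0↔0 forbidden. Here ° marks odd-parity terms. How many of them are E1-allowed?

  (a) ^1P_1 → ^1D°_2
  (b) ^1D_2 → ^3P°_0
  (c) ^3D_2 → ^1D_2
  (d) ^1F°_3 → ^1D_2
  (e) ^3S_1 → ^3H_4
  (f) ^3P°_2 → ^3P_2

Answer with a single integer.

(a) allowed
(b) forbidden (ΔS, ΔJ fail)
(c) forbidden (parity, ΔS fail)
(d) allowed
(e) forbidden (parity, ΔL, ΔJ fail)
(f) allowed
Total allowed: 3 of 6.

3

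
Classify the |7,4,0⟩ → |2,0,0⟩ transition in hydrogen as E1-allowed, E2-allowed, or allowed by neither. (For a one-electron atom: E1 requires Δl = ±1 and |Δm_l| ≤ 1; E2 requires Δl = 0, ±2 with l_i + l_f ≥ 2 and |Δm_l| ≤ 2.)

neither

Δl = 0 − 4 = -4; l_i + l_f = 4.
Δm_l = +0.
E1 (Δl = ±1, |Δm_l| ≤ 1): not satisfied.
E2 (Δl = 0,±2, l_i+l_f ≥ 2, |Δm_l| ≤ 2): not satisfied.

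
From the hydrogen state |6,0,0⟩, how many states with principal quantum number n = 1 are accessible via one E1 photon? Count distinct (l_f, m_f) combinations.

0

E1 requires l_f ∈ {-1, 1}, but neither lies in [0, 0], so no final state is reachable.
Total: 0.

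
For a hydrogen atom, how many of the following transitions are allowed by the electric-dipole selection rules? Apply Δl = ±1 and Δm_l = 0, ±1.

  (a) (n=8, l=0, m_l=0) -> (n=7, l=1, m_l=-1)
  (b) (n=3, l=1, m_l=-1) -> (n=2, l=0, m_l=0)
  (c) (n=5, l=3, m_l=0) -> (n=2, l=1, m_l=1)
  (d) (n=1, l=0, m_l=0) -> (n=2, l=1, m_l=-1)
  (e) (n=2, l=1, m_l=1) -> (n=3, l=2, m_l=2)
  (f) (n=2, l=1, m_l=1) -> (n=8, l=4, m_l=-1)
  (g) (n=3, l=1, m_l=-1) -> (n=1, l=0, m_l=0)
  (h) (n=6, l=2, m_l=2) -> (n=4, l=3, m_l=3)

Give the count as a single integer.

(a) allowed
(b) allowed
(c) forbidden — Δl = -2 (E1 requires Δl = ±1)
(d) allowed
(e) allowed
(f) forbidden — Δl = +3 (E1 requires Δl = ±1); Δm_l = -2 (E1 requires Δm_l = 0, ±1)
(g) allowed
(h) allowed
Total allowed: 6 of 8.

6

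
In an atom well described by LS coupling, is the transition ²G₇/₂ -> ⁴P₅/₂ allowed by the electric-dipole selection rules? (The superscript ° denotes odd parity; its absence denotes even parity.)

Parity must change: even → even — violated.
ΔS = 0: S: 1/2 → 3/2 — violated.
ΔJ = 0, ±1 (not J=0↔0): J: 7/2 → 5/2, ΔJ = -1 — satisfied.
ΔL = 0, ±1 (not L=0↔0): L: 4 → 1, ΔL = -3 — violated.
Rule(s) violated: parity, ΔS, ΔL.

forbidden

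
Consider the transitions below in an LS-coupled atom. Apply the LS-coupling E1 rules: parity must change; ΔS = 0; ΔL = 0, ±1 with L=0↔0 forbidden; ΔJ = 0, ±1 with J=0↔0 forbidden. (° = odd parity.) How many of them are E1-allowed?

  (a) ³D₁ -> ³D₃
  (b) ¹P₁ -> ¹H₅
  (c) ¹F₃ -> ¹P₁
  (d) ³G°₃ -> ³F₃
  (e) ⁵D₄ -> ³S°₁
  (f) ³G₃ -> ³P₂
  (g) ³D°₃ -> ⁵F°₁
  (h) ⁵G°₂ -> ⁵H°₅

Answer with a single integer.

1

(a) forbidden (parity, ΔJ fail)
(b) forbidden (parity, ΔL, ΔJ fail)
(c) forbidden (parity, ΔL, ΔJ fail)
(d) allowed
(e) forbidden (ΔS, ΔL, ΔJ fail)
(f) forbidden (parity, ΔL fail)
(g) forbidden (parity, ΔS, ΔJ fail)
(h) forbidden (parity, ΔJ fail)
Total allowed: 1 of 8.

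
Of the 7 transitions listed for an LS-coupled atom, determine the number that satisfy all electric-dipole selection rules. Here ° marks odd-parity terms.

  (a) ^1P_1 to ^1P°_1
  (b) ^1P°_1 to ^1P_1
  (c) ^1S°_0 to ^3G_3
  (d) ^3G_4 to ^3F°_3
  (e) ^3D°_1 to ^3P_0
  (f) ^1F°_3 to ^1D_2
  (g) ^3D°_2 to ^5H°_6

5

(a) allowed
(b) allowed
(c) forbidden (ΔS, ΔL, ΔJ fail)
(d) allowed
(e) allowed
(f) allowed
(g) forbidden (parity, ΔS, ΔL, ΔJ fail)
Total allowed: 5 of 7.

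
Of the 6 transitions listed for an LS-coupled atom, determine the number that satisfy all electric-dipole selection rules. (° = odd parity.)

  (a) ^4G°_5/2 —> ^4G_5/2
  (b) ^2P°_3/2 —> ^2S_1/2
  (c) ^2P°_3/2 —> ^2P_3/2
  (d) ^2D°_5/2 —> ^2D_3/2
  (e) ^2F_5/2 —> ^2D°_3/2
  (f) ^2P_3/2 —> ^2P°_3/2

6

(a) allowed
(b) allowed
(c) allowed
(d) allowed
(e) allowed
(f) allowed
Total allowed: 6 of 6.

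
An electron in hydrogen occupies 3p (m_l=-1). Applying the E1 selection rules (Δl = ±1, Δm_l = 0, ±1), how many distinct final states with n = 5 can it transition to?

4

E1 requires Δl = ±1, so l_f ∈ {0, 2}; with 0 ≤ l_f ≤ n_f−1 = 4, the allowed l_f values are {0, 2}.
For l_f = 0: m_f ∈ {m_i−1, m_i, m_i+1} ∩ [−0, 0] = {0} → 1 state.
For l_f = 2: m_f ∈ {m_i−1, m_i, m_i+1} ∩ [−2, 2] = {-2, -1, 0} → 3 states.
Total: 4.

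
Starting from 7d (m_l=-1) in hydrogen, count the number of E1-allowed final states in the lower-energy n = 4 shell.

5

E1 requires Δl = ±1, so l_f ∈ {1, 3}; with 0 ≤ l_f ≤ n_f−1 = 3, the allowed l_f values are {1, 3}.
For l_f = 1: m_f ∈ {m_i−1, m_i, m_i+1} ∩ [−1, 1] = {-1, 0} → 2 states.
For l_f = 3: m_f ∈ {m_i−1, m_i, m_i+1} ∩ [−3, 3] = {-2, -1, 0} → 3 states.
Total: 5.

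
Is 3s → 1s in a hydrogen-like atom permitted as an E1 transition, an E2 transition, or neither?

neither

Δl = 0 − 0 = +0; l_i + l_f = 0.
E1 (Δl = ±1): not satisfied.
E2 (Δl = 0,±2, l_i+l_f ≥ 2): not satisfied.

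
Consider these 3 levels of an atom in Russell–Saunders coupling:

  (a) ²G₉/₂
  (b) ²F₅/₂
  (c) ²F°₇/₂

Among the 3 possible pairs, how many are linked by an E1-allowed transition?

2

(a)–(b): forbidden (parity, ΔJ).
(a)–(c): allowed.
(b)–(c): allowed.
Allowed pairs: 2 of 3.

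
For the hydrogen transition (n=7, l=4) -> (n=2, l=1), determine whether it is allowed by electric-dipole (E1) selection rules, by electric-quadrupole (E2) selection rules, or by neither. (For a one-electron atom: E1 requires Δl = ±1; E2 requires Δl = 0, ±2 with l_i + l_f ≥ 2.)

Δl = 1 − 4 = -3; l_i + l_f = 5.
E1 (Δl = ±1): not satisfied.
E2 (Δl = 0,±2, l_i+l_f ≥ 2): not satisfied.

neither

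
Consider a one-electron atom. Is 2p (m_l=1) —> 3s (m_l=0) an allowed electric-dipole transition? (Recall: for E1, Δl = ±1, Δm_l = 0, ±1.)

allowed

Initial l = 1, final l = 0, so Δl = -1. E1 requires Δl = ±1: satisfied.
Δm_l = 0 − (1) = -1. E1 requires Δm_l = 0, ±1: satisfied.
All E1 selection rules are satisfied.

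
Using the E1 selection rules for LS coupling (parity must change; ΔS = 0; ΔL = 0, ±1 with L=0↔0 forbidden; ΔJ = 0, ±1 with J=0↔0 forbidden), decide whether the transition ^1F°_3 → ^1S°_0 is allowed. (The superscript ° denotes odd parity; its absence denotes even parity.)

forbidden

Parity must change: odd → odd — fails.
ΔS = 0: S: 0 → 0 — ok.
ΔJ = 0, ±1 (not J=0↔0): J: 3 → 0, ΔJ = -3 — fails.
ΔL = 0, ±1 (not L=0↔0): L: 3 → 0, ΔL = -3 — fails.
Rule(s) violated: parity, ΔL, ΔJ.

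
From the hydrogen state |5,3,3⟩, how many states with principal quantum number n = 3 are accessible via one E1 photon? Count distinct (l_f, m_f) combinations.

E1 requires Δl = ±1, so l_f ∈ {2, 4}; with 0 ≤ l_f ≤ n_f−1 = 2, the allowed l_f values are {2}.
For l_f = 2: m_f ∈ {m_i−1, m_i, m_i+1} ∩ [−2, 2] = {2} → 1 state.
Total: 1.

1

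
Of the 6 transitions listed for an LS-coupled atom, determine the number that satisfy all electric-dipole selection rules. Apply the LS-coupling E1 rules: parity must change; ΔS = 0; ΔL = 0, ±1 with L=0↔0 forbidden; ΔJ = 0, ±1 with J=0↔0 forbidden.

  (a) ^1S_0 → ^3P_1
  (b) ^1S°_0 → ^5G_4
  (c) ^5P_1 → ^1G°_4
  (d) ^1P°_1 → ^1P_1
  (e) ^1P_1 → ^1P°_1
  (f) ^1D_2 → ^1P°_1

3

(a) forbidden (parity, ΔS fail)
(b) forbidden (ΔS, ΔL, ΔJ fail)
(c) forbidden (ΔS, ΔL, ΔJ fail)
(d) allowed
(e) allowed
(f) allowed
Total allowed: 3 of 6.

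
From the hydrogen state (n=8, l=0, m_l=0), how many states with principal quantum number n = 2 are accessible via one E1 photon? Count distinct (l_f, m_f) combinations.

3

E1 requires Δl = ±1, so l_f ∈ {-1, 1}; with 0 ≤ l_f ≤ n_f−1 = 1, the allowed l_f values are {1}.
For l_f = 1: m_f ∈ {m_i−1, m_i, m_i+1} ∩ [−1, 1] = {-1, 0, 1} → 3 states.
Total: 3.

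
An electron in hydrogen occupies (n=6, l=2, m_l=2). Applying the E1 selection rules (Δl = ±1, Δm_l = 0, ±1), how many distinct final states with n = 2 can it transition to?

1

E1 requires Δl = ±1, so l_f ∈ {1, 3}; with 0 ≤ l_f ≤ n_f−1 = 1, the allowed l_f values are {1}.
For l_f = 1: m_f ∈ {m_i−1, m_i, m_i+1} ∩ [−1, 1] = {1} → 1 state.
Total: 1.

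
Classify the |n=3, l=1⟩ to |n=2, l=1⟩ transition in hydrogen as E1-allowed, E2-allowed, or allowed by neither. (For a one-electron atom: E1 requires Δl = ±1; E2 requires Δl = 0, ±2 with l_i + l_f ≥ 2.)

Δl = 1 − 1 = +0; l_i + l_f = 2.
E1 (Δl = ±1): not satisfied.
E2 (Δl = 0,±2, l_i+l_f ≥ 2): satisfied.

E2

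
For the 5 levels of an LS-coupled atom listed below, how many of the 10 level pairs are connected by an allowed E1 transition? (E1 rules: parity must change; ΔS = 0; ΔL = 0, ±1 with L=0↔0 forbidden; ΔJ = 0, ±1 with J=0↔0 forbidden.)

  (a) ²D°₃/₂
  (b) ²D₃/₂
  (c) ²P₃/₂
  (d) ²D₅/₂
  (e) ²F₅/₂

(a)–(b): allowed.
(a)–(c): allowed.
(a)–(d): allowed.
(a)–(e): allowed.
(b)–(c): forbidden (parity).
(b)–(d): forbidden (parity).
(b)–(e): forbidden (parity).
(c)–(d): forbidden (parity).
(c)–(e): forbidden (parity, ΔL).
(d)–(e): forbidden (parity).
Allowed pairs: 4 of 10.

4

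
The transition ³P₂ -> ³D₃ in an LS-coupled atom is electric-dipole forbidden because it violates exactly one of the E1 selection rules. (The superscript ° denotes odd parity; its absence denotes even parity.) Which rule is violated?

Initial level: S=1, L=1, J=2, parity even. Final level: S=1, L=2, J=3, parity even.
Parity must change: even → even — fails.
ΔS = 0: S: 1 → 1 — ok.
ΔL = 0, ±1 (not L=0↔0): L: 1 → 2, ΔL = +1 — ok.
ΔJ = 0, ±1 (not J=0↔0): J: 2 → 3, ΔJ = +1 — ok.

parity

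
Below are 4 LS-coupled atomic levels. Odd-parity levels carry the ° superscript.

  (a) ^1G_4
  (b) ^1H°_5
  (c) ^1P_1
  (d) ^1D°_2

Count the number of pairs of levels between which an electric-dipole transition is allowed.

2

(a)–(b): allowed.
(a)–(c): forbidden (parity, ΔL, ΔJ).
(a)–(d): forbidden (ΔL, ΔJ).
(b)–(c): forbidden (ΔL, ΔJ).
(b)–(d): forbidden (parity, ΔL, ΔJ).
(c)–(d): allowed.
Allowed pairs: 2 of 6.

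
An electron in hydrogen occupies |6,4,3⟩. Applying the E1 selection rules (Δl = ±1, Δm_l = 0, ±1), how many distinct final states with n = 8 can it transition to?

5

E1 requires Δl = ±1, so l_f ∈ {3, 5}; with 0 ≤ l_f ≤ n_f−1 = 7, the allowed l_f values are {3, 5}.
For l_f = 3: m_f ∈ {m_i−1, m_i, m_i+1} ∩ [−3, 3] = {2, 3} → 2 states.
For l_f = 5: m_f ∈ {m_i−1, m_i, m_i+1} ∩ [−5, 5] = {2, 3, 4} → 3 states.
Total: 5.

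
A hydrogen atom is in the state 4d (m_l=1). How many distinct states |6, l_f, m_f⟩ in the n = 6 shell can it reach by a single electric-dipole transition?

E1 requires Δl = ±1, so l_f ∈ {1, 3}; with 0 ≤ l_f ≤ n_f−1 = 5, the allowed l_f values are {1, 3}.
For l_f = 1: m_f ∈ {m_i−1, m_i, m_i+1} ∩ [−1, 1] = {0, 1} → 2 states.
For l_f = 3: m_f ∈ {m_i−1, m_i, m_i+1} ∩ [−3, 3] = {0, 1, 2} → 3 states.
Total: 5.

5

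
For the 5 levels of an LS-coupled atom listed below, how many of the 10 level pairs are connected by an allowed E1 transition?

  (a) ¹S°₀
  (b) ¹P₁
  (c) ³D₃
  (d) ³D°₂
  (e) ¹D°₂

(a)–(b): allowed.
(a)–(c): forbidden (ΔS, ΔL, ΔJ).
(a)–(d): forbidden (parity, ΔS, ΔL, ΔJ).
(a)–(e): forbidden (parity, ΔL, ΔJ).
(b)–(c): forbidden (parity, ΔS, ΔJ).
(b)–(d): forbidden (ΔS).
(b)–(e): allowed.
(c)–(d): allowed.
(c)–(e): forbidden (ΔS).
(d)–(e): forbidden (parity, ΔS).
Allowed pairs: 3 of 10.

3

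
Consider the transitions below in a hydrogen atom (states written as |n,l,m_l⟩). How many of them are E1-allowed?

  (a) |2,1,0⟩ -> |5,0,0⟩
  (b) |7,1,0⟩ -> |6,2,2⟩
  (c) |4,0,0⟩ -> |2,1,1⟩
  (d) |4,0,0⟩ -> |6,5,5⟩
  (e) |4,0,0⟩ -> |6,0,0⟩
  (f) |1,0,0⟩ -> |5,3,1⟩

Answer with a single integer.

(a) allowed
(b) forbidden — Δm_l = +2 (E1 requires Δm_l = 0, ±1)
(c) allowed
(d) forbidden — Δl = +5 (E1 requires Δl = ±1); Δm_l = +5 (E1 requires Δm_l = 0, ±1)
(e) forbidden — Δl = +0 (E1 requires Δl = ±1)
(f) forbidden — Δl = +3 (E1 requires Δl = ±1)
Total allowed: 2 of 6.

2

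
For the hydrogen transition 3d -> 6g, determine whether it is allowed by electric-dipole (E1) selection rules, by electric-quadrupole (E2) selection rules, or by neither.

Δl = 4 − 2 = +2; l_i + l_f = 6.
E1 (Δl = ±1): not satisfied.
E2 (Δl = 0,±2, l_i+l_f ≥ 2): satisfied.

E2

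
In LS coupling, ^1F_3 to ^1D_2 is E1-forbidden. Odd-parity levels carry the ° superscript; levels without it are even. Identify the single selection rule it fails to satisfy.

Parity must change: even → even — ✗.
ΔS = 0: S: 0 → 0 — ✓.
ΔL = 0, ±1 (not L=0↔0): L: 3 → 2, ΔL = -1 — ✓.
ΔJ = 0, ±1 (not J=0↔0): J: 3 → 2, ΔJ = -1 — ✓.

parity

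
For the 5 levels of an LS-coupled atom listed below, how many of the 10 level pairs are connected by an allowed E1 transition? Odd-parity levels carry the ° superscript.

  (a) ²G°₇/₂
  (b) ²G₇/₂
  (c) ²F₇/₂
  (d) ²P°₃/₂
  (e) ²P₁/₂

(a)–(b): allowed.
(a)–(c): allowed.
(a)–(d): forbidden (parity, ΔL, ΔJ).
(a)–(e): forbidden (ΔL, ΔJ).
(b)–(c): forbidden (parity).
(b)–(d): forbidden (ΔL, ΔJ).
(b)–(e): forbidden (parity, ΔL, ΔJ).
(c)–(d): forbidden (ΔL, ΔJ).
(c)–(e): forbidden (parity, ΔL, ΔJ).
(d)–(e): allowed.
Allowed pairs: 3 of 10.

3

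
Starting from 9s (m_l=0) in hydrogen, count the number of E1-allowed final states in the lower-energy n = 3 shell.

3

E1 requires Δl = ±1, so l_f ∈ {-1, 1}; with 0 ≤ l_f ≤ n_f−1 = 2, the allowed l_f values are {1}.
For l_f = 1: m_f ∈ {m_i−1, m_i, m_i+1} ∩ [−1, 1] = {-1, 0, 1} → 3 states.
Total: 3.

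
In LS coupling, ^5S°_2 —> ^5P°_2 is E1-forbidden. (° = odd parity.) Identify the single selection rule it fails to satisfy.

parity

Initial level: S=2, L=0, J=2, parity odd. Final level: S=2, L=1, J=2, parity odd.
Parity must change: odd → odd — fails.
ΔS = 0: S: 2 → 2 — ok.
ΔL = 0, ±1 (not L=0↔0): L: 0 → 1, ΔL = +1 — ok.
ΔJ = 0, ±1 (not J=0↔0): J: 2 → 2, ΔJ = +0 — ok.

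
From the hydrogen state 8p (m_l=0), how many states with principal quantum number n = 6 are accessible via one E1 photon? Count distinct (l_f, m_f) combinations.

E1 requires Δl = ±1, so l_f ∈ {0, 2}; with 0 ≤ l_f ≤ n_f−1 = 5, the allowed l_f values are {0, 2}.
For l_f = 0: m_f ∈ {m_i−1, m_i, m_i+1} ∩ [−0, 0] = {0} → 1 state.
For l_f = 2: m_f ∈ {m_i−1, m_i, m_i+1} ∩ [−2, 2] = {-1, 0, 1} → 3 states.
Total: 4.

4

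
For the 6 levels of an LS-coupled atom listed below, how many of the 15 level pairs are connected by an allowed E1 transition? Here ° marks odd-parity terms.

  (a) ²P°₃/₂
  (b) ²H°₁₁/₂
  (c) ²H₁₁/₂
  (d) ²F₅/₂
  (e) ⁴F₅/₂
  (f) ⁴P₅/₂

(a)–(b): forbidden (parity, ΔL, ΔJ).
(a)–(c): forbidden (ΔL, ΔJ).
(a)–(d): forbidden (ΔL).
(a)–(e): forbidden (ΔS, ΔL).
(a)–(f): forbidden (ΔS).
(b)–(c): allowed.
(b)–(d): forbidden (ΔL, ΔJ).
(b)–(e): forbidden (ΔS, ΔL, ΔJ).
(b)–(f): forbidden (ΔS, ΔL, ΔJ).
(c)–(d): forbidden (parity, ΔL, ΔJ).
(c)–(e): forbidden (parity, ΔS, ΔL, ΔJ).
(c)–(f): forbidden (parity, ΔS, ΔL, ΔJ).
(d)–(e): forbidden (parity, ΔS).
(d)–(f): forbidden (parity, ΔS, ΔL).
(e)–(f): forbidden (parity, ΔL).
Allowed pairs: 1 of 15.

1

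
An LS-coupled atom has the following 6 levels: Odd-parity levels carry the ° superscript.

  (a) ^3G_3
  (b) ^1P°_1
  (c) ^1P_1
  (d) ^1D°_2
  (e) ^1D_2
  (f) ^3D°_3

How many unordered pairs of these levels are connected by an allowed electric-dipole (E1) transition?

4

(a)–(b): forbidden (ΔS, ΔL, ΔJ).
(a)–(c): forbidden (parity, ΔS, ΔL, ΔJ).
(a)–(d): forbidden (ΔS, ΔL).
(a)–(e): forbidden (parity, ΔS, ΔL).
(a)–(f): forbidden (ΔL).
(b)–(c): allowed.
(b)–(d): forbidden (parity).
(b)–(e): allowed.
(b)–(f): forbidden (parity, ΔS, ΔJ).
(c)–(d): allowed.
(c)–(e): forbidden (parity).
(c)–(f): forbidden (ΔS, ΔJ).
(d)–(e): allowed.
(d)–(f): forbidden (parity, ΔS).
(e)–(f): forbidden (ΔS).
Allowed pairs: 4 of 15.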